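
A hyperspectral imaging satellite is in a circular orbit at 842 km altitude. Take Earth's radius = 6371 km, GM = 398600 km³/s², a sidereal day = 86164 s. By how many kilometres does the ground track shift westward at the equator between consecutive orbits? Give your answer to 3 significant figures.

Semi-major axis a = 6371 + 842 = 7213 km. Period T = 2π√(a³/μ) = 2π√(7213³/398600) = 6096.6 s = 101.61 min.
During one orbit Earth rotates (6096.6 / 86164) × 360° = 25.47°.
At the equator that is 25.47° × (2π·6371/360) km/° = 25.47 × 111.2 = 2832 km.

2830 km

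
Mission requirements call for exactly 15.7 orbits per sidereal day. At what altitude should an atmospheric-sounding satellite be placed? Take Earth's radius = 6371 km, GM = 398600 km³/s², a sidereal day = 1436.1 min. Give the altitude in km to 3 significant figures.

354 km

Required period T = 86166 / 15.7 = 5488.3 s.
From T = 2π√(a³/μ): a = (μ T²/4π²)^(1/3) = (398600 × 5488.3² / 4π²)^(1/3) = 6725 km.
Altitude h = a − R = 6725 − 6371 = 354 km.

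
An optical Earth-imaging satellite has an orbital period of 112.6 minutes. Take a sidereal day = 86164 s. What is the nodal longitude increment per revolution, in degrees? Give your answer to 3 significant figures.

28.2°

T = 112.6 min = 6756.0 s.
During one orbit Earth rotates (6756.0 / 86164) × 360° = 28.23°.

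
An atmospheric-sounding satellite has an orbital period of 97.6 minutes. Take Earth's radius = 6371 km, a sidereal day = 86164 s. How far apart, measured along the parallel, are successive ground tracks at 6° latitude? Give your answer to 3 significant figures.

2710 km

T = 97.6 min = 5856.0 s.
Node shift per orbit = (5856.0/86164) × 360° = 24.47°.
Equatorial spacing = 24.47 × 111.2 km/° = 2721 km.
At 6° latitude, spacing = 2721 × cos(6°) = 2706 km.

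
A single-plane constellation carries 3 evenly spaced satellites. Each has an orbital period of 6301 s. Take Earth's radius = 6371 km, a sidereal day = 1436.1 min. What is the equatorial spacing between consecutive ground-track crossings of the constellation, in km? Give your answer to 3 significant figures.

Single-satellite node shift = (6301.0/86166) × 360° = 26.33°.
With 3 satellites evenly phased, successive equator crossings are 26.33/3 = 8.775° apart.
That is 8.775 × 111.2 = 976 km at the equator.

976 km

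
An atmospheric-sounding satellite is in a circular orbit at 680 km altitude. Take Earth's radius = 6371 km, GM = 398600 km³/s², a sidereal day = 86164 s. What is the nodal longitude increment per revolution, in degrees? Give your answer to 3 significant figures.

Semi-major axis a = 6371 + 680 = 7051 km. Period T = 2π√(a³/μ) = 2π√(7051³/398600) = 5892.3 s = 98.21 min.
During one orbit Earth rotates (5892.3 / 86164) × 360° = 24.62°.

24.6°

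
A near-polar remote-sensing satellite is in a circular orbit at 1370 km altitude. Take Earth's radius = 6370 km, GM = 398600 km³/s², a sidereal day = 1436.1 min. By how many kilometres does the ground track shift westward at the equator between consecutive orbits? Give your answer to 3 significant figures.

Semi-major axis a = 6370 + 1370 = 7740 km. Period T = 2π√(a³/μ) = 2π√(7740³/398600) = 6776.8 s = 112.95 min.
During one orbit Earth rotates (6776.8 / 86166) × 360° = 28.31°.
At the equator that is 28.31° × (2π·6370/360) km/° = 28.31 × 111.2 = 3148 km.

3150 km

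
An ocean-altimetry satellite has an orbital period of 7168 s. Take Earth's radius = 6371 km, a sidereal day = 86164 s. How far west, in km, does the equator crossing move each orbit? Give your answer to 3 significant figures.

3330 km

During one orbit Earth rotates (7168.0 / 86164) × 360° = 29.95°.
At the equator that is 29.95° × (2π·6371/360) km/° = 29.95 × 111.2 = 3330 km.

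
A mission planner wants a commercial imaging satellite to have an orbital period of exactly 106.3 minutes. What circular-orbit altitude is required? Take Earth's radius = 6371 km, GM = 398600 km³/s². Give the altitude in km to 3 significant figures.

1060 km

T = 106.3 min = 6378.0 s.
From T = 2π√(a³/μ): a = (μ T²/4π²)^(1/3) = (398600 × 6378.0² / 4π²)^(1/3) = 7433 km.
Altitude h = a − R = 7433 − 6371 = 1062 km.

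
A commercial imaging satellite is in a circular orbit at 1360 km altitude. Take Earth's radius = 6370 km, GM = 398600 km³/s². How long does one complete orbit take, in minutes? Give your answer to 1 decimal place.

Semi-major axis a = 6370 + 1360 = 7730 km. Period T = 2π√(a³/μ) = 2π√(7730³/398600) = 6763.6 s = 112.73 min.

112.7 min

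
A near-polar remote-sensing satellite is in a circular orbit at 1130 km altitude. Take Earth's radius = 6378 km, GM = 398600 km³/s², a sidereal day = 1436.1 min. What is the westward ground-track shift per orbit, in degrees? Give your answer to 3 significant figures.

27.0°

Semi-major axis a = 6378 + 1130 = 7508 km. Period T = 2π√(a³/μ) = 2π√(7508³/398600) = 6474.4 s = 107.91 min.
During one orbit Earth rotates (6474.4 / 86166) × 360° = 27.05°.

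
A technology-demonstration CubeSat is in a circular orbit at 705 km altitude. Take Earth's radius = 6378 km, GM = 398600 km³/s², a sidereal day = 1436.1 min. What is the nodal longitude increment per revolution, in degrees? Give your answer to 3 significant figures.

Semi-major axis a = 6378 + 705 = 7083 km. Period T = 2π√(a³/μ) = 2π√(7083³/398600) = 5932.5 s = 98.87 min.
During one orbit Earth rotates (5932.5 / 86166) × 360° = 24.79°.

24.8°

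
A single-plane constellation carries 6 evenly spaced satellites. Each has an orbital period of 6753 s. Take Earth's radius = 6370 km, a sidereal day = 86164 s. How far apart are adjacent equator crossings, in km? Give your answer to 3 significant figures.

523 km

Single-satellite node shift = (6753.0/86164) × 360° = 28.21°.
With 6 satellites evenly phased, successive equator crossings are 28.21/6 = 4.702° apart.
That is 4.702 × 111.2 = 523 km at the equator.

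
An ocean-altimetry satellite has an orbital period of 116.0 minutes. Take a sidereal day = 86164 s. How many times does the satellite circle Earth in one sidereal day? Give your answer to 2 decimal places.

T = 116.0 min = 6960.0 s.
Orbits per sidereal day = 86164 / 6960.0 = 12.380.

12.38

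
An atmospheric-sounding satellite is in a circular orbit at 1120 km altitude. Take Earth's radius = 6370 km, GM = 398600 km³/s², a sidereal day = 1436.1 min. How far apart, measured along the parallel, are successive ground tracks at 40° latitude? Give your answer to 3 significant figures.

Semi-major axis a = 6370 + 1120 = 7490 km. Period T = 2π√(a³/μ) = 2π√(7490³/398600) = 6451.1 s = 107.52 min.
Node shift per orbit = (6451.1/86166) × 360° = 26.95°.
Equatorial spacing = 26.95 × 111.2 km/° = 2997 km.
At 40° latitude, spacing = 2997 × cos(40°) = 2295 km.

2300 km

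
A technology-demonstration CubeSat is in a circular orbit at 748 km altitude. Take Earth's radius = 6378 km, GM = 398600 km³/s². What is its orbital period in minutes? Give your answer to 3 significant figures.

99.8 min

Semi-major axis a = 6378 + 748 = 7126 km. Period T = 2π√(a³/μ) = 2π√(7126³/398600) = 5986.6 s = 99.78 min.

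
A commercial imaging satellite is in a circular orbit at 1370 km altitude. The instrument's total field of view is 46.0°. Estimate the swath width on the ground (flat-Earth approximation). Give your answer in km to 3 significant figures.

Half-angle = 46.0°/2 = 23°.
Swath width ≈ 2h·tan(θ/2) = 2 × 1370 × tan(23°) = 1163.1 km.

1160 km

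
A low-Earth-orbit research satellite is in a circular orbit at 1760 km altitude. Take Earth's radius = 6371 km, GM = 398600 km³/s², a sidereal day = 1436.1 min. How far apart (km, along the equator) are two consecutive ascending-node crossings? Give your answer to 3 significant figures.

3390 km

Semi-major axis a = 6371 + 1760 = 8131 km. Period T = 2π√(a³/μ) = 2π√(8131³/398600) = 7296.7 s = 121.61 min.
During one orbit Earth rotates (7296.7 / 86166) × 360° = 30.49°.
At the equator that is 30.49° × (2π·6371/360) km/° = 30.49 × 111.2 = 3390 km.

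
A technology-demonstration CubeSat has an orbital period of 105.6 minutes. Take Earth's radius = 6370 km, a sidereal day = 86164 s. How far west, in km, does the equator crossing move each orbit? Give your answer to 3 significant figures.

2940 km

T = 105.6 min = 6336.0 s.
During one orbit Earth rotates (6336.0 / 86164) × 360° = 26.47°.
At the equator that is 26.47° × (2π·6370/360) km/° = 26.47 × 111.2 = 2943 km.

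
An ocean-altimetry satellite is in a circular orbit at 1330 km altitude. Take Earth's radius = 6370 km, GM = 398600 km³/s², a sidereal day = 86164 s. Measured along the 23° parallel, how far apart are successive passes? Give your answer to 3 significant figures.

2880 km

Semi-major axis a = 6370 + 1330 = 7700 km. Period T = 2π√(a³/μ) = 2π√(7700³/398600) = 6724.3 s = 112.07 min.
Node shift per orbit = (6724.3/86164) × 360° = 28.09°.
Equatorial spacing = 28.09 × 111.2 km/° = 3123 km.
At 23° latitude, spacing = 3123 × cos(23°) = 2875 km.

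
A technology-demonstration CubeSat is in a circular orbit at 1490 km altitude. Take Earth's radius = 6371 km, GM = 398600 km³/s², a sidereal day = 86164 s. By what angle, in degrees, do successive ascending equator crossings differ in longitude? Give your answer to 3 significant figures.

29.0°

Semi-major axis a = 6371 + 1490 = 7861 km. Period T = 2π√(a³/μ) = 2π√(7861³/398600) = 6936.3 s = 115.61 min.
During one orbit Earth rotates (6936.3 / 86164) × 360° = 28.98°.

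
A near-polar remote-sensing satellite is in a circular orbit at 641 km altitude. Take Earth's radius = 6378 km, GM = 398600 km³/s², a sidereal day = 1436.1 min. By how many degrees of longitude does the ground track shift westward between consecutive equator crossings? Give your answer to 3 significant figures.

24.5°

Semi-major axis a = 6378 + 641 = 7019 km. Period T = 2π√(a³/μ) = 2π√(7019³/398600) = 5852.3 s = 97.54 min.
During one orbit Earth rotates (5852.3 / 86166) × 360° = 24.45°.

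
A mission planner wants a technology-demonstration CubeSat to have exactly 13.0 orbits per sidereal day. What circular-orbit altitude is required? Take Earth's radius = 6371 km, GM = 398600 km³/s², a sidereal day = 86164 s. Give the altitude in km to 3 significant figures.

1260 km

Required period T = 86164 / 13.0 = 6628.0 s.
From T = 2π√(a³/μ): a = (μ T²/4π²)^(1/3) = (398600 × 6628.0² / 4π²)^(1/3) = 7626 km.
Altitude h = a − R = 7626 − 6371 = 1255 km.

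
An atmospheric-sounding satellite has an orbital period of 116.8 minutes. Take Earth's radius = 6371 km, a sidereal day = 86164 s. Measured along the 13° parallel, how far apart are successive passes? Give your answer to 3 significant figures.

3170 km

T = 116.8 min = 7008.0 s.
Node shift per orbit = (7008.0/86164) × 360° = 29.28°.
Equatorial spacing = 29.28 × 111.2 km/° = 3256 km.
At 13° latitude, spacing = 3256 × cos(13°) = 3172 km.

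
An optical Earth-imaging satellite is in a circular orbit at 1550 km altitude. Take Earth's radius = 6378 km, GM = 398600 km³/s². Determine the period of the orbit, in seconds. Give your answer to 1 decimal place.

Semi-major axis a = 6378 + 1550 = 7928 km. Period T = 2π√(a³/μ) = 2π√(7928³/398600) = 7025.2 s = 117.09 min.

7025.2 seconds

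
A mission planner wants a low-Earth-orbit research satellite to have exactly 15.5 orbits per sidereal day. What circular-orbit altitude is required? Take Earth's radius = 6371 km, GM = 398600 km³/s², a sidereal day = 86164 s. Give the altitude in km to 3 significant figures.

411 km

Required period T = 86164 / 15.5 = 5559.0 s.
From T = 2π√(a³/μ): a = (μ T²/4π²)^(1/3) = (398600 × 5559.0² / 4π²)^(1/3) = 6782 km.
Altitude h = a − R = 6782 − 6371 = 411 km.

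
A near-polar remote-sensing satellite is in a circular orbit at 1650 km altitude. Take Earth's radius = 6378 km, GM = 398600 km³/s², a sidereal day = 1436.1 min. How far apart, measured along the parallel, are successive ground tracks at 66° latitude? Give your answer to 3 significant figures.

1350 km

Semi-major axis a = 6378 + 1650 = 8028 km. Period T = 2π√(a³/μ) = 2π√(8028³/398600) = 7158.5 s = 119.31 min.
Node shift per orbit = (7158.5/86166) × 360° = 29.91°.
Equatorial spacing = 29.91 × 111.3 km/° = 3329 km.
At 66° latitude, spacing = 3329 × cos(66°) = 1354 km.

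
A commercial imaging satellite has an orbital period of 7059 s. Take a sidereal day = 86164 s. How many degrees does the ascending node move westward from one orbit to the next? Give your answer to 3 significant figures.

During one orbit Earth rotates (7059.0 / 86164) × 360° = 29.49°.

29.5°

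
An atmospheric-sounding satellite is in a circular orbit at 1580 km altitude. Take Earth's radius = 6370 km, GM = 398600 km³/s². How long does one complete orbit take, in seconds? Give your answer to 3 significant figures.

7050 seconds

Semi-major axis a = 6370 + 1580 = 7950 km. Period T = 2π√(a³/μ) = 2π√(7950³/398600) = 7054.4 s = 117.57 min.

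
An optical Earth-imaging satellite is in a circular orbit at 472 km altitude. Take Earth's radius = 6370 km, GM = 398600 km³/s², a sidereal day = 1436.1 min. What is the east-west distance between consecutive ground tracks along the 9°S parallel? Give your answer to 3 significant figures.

2580 km

Semi-major axis a = 6370 + 472 = 6842 km. Period T = 2π√(a³/μ) = 2π√(6842³/398600) = 5632.3 s = 93.87 min.
Node shift per orbit = (5632.3/86166) × 360° = 23.53°.
Equatorial spacing = 23.53 × 111.2 km/° = 2616 km.
At 9° latitude, spacing = 2616 × cos(9°) = 2584 km.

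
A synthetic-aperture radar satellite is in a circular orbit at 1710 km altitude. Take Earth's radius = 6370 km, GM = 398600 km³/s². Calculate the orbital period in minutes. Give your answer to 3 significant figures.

120 min

Semi-major axis a = 6370 + 1710 = 8080 km. Period T = 2π√(a³/μ) = 2π√(8080³/398600) = 7228.2 s = 120.47 min.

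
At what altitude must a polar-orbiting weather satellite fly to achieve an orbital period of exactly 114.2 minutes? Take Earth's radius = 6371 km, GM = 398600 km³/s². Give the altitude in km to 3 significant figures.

1430 km

T = 114.2 min = 6852.0 s.
From T = 2π√(a³/μ): a = (μ T²/4π²)^(1/3) = (398600 × 6852.0² / 4π²)^(1/3) = 7797 km.
Altitude h = a − R = 7797 − 6371 = 1426 km.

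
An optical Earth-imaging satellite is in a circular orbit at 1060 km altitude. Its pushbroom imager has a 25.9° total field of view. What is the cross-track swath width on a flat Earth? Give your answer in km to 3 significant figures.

Half-angle = 25.9°/2 = 12.95°.
Swath width ≈ 2h·tan(θ/2) = 2 × 1060 × tan(12.95°) = 487.5 km.

487 km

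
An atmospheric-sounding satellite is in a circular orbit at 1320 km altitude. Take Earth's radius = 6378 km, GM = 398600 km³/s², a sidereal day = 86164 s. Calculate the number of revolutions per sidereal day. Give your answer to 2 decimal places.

12.82

Semi-major axis a = 6378 + 1320 = 7698 km. Period T = 2π√(a³/μ) = 2π√(7698³/398600) = 6721.7 s = 112.03 min.
Orbits per sidereal day = 86164 / 6721.7 = 12.819.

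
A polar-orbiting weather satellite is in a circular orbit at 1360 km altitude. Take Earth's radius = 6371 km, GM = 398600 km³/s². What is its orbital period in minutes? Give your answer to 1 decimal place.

Semi-major axis a = 6371 + 1360 = 7731 km. Period T = 2π√(a³/μ) = 2π√(7731³/398600) = 6765.0 s = 112.75 min.

112.7 min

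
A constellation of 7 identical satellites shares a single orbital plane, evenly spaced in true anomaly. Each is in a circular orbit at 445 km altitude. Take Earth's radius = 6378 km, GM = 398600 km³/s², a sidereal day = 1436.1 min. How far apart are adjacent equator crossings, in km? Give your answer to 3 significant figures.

Semi-major axis a = 6378 + 445 = 6823 km. Period T = 2π√(a³/μ) = 2π√(6823³/398600) = 5608.9 s = 93.48 min.
Single-satellite node shift = (5608.9/86166) × 360° = 23.43°.
With 7 satellites evenly phased, successive equator crossings are 23.43/7 = 3.348° apart.
That is 3.348 × 111.3 = 373 km at the equator.

373 km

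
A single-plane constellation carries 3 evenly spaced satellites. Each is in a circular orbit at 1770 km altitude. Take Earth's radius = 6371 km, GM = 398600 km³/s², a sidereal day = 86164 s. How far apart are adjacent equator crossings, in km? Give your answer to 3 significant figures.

1130 km

Semi-major axis a = 6371 + 1770 = 8141 km. Period T = 2π√(a³/μ) = 2π√(8141³/398600) = 7310.2 s = 121.84 min.
Single-satellite node shift = (7310.2/86164) × 360° = 30.54°.
With 3 satellites evenly phased, successive equator crossings are 30.54/3 = 10.181° apart.
That is 10.181 × 111.2 = 1132 km at the equator.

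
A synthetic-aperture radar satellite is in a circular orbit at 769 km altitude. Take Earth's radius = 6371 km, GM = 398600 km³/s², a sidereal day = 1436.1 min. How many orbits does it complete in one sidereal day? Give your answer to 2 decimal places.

14.35

Semi-major axis a = 6371 + 769 = 7140 km. Period T = 2π√(a³/μ) = 2π√(7140³/398600) = 6004.2 s = 100.07 min.
Orbits per sidereal day = 86166 / 6004.2 = 14.351.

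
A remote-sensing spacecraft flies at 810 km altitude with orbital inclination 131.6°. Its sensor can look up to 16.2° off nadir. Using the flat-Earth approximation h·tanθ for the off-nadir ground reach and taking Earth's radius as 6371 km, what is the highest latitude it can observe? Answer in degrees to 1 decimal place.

Retrograde orbit: the ground track reaches ±(180° − i) = ±(180 − 131.6) = ±48.4°.
Sensor half-swath on the ground ≈ 810·tan(16.2°) = 235 km = 2.12° of latitude.
Maximum observable latitude ≈ 48.4 + 2.12 = 50.5°.

50.5°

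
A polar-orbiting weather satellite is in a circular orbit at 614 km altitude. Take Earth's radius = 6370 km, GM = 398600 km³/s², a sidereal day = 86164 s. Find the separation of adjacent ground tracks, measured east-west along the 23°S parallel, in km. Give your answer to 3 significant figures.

Semi-major axis a = 6370 + 614 = 6984 km. Period T = 2π√(a³/μ) = 2π√(6984³/398600) = 5808.5 s = 96.81 min.
Node shift per orbit = (5808.5/86164) × 360° = 24.27°.
Equatorial spacing = 24.27 × 111.2 km/° = 2698 km.
At 23° latitude, spacing = 2698 × cos(23°) = 2484 km.

2480 km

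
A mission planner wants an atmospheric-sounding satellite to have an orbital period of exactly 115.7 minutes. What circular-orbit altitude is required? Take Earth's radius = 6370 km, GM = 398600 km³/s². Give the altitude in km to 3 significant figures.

1500 km

T = 115.7 min = 6942.0 s.
From T = 2π√(a³/μ): a = (μ T²/4π²)^(1/3) = (398600 × 6942.0² / 4π²)^(1/3) = 7865 km.
Altitude h = a − R = 7865 − 6370 = 1495 km.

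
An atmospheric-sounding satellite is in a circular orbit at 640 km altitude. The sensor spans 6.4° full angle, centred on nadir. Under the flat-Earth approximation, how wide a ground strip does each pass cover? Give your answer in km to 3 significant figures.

Half-angle = 6.4°/2 = 3.2°.
Swath width ≈ 2h·tan(θ/2) = 2 × 640 × tan(3.2°) = 71.6 km.

71.6 km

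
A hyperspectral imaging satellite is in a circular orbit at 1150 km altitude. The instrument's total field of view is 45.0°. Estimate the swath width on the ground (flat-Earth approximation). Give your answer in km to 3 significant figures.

Half-angle = 45.0°/2 = 22.5°.
Swath width ≈ 2h·tan(θ/2) = 2 × 1150 × tan(22.5°) = 952.7 km.

953 km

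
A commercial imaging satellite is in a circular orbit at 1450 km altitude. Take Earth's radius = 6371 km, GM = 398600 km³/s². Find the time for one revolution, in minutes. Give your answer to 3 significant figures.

115 min

Semi-major axis a = 6371 + 1450 = 7821 km. Period T = 2π√(a³/μ) = 2π√(7821³/398600) = 6883.4 s = 114.72 min.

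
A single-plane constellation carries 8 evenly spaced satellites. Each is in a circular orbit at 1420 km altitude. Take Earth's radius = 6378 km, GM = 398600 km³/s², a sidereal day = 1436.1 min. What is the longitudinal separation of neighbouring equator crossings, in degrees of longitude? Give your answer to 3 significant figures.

Semi-major axis a = 6378 + 1420 = 7798 km. Period T = 2π√(a³/μ) = 2π√(7798³/398600) = 6853.1 s = 114.22 min.
Single-satellite node shift = (6853.1/86166) × 360° = 28.63°.
With 8 satellites evenly phased, successive equator crossings are 28.63/8 = 3.579° apart.

3.58°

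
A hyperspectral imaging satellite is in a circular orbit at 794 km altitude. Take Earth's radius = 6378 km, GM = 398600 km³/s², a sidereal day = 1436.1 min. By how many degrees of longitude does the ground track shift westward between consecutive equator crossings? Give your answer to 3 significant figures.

Semi-major axis a = 6378 + 794 = 7172 km. Period T = 2π√(a³/μ) = 2π√(7172³/398600) = 6044.7 s = 100.74 min.
During one orbit Earth rotates (6044.7 / 86166) × 360° = 25.25°.

25.3°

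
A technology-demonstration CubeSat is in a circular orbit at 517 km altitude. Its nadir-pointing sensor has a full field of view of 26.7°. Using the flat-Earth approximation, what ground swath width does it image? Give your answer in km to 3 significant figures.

Half-angle = 26.7°/2 = 13.35°.
Swath width ≈ 2h·tan(θ/2) = 2 × 517 × tan(13.35°) = 245.4 km.

245 km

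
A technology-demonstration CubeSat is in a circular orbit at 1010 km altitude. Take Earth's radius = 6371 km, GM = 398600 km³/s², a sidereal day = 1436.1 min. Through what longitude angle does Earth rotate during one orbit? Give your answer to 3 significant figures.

26.4°

Semi-major axis a = 6371 + 1010 = 7381 km. Period T = 2π√(a³/μ) = 2π√(7381³/398600) = 6310.8 s = 105.18 min.
During one orbit Earth rotates (6310.8 / 86166) × 360° = 26.37°.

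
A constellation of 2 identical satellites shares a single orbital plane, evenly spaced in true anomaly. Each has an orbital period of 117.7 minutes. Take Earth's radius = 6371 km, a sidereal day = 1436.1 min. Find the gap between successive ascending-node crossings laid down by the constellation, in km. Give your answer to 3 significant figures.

1640 km

T = 117.7 min = 7062.0 s.
Single-satellite node shift = (7062.0/86166) × 360° = 29.50°.
With 2 satellites evenly phased, successive equator crossings are 29.50/2 = 14.752° apart.
That is 14.752 × 111.2 = 1640 km at the equator.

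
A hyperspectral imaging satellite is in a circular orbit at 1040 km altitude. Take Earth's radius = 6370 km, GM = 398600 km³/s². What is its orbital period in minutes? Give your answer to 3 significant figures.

106 min

Semi-major axis a = 6370 + 1040 = 7410 km. Period T = 2π√(a³/μ) = 2π√(7410³/398600) = 6348.0 s = 105.80 min.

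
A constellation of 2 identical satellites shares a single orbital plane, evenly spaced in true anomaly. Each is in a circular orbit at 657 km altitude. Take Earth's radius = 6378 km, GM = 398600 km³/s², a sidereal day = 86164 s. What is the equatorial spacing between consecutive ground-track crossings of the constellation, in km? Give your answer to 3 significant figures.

Semi-major axis a = 6378 + 657 = 7035 km. Period T = 2π√(a³/μ) = 2π√(7035³/398600) = 5872.3 s = 97.87 min.
Single-satellite node shift = (5872.3/86164) × 360° = 24.53°.
With 2 satellites evenly phased, successive equator crossings are 24.53/2 = 12.267° apart.
That is 12.267 × 111.3 = 1366 km at the equator.

1370 km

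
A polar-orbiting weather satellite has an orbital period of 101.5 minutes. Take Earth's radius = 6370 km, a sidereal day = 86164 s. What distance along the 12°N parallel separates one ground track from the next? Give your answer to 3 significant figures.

2770 km

T = 101.5 min = 6090.0 s.
Node shift per orbit = (6090.0/86164) × 360° = 25.44°.
Equatorial spacing = 25.44 × 111.2 km/° = 2829 km.
At 12° latitude, spacing = 2829 × cos(12°) = 2767 km.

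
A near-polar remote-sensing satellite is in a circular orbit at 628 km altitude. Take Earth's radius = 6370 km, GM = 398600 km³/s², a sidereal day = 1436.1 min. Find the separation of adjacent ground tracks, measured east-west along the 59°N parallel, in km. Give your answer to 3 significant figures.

1390 km

Semi-major axis a = 6370 + 628 = 6998 km. Period T = 2π√(a³/μ) = 2π√(6998³/398600) = 5826.0 s = 97.10 min.
Node shift per orbit = (5826.0/86166) × 360° = 24.34°.
Equatorial spacing = 24.34 × 111.2 km/° = 2706 km.
At 59° latitude, spacing = 2706 × cos(59°) = 1394 km.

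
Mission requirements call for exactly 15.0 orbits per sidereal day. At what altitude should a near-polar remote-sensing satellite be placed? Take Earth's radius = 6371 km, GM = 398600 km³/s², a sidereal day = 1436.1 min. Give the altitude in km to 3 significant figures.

Required period T = 86166 / 15.0 = 5744.4 s.
From T = 2π√(a³/μ): a = (μ T²/4π²)^(1/3) = (398600 × 5744.4² / 4π²)^(1/3) = 6932 km.
Altitude h = a − R = 6932 − 6371 = 561 km.

561 km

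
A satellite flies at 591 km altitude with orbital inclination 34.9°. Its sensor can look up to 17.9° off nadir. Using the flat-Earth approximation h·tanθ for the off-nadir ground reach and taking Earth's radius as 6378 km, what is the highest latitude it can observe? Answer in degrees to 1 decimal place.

36.6°

For a prograde orbit the ground track reaches latitude ±i = ±34.9°.
Sensor half-swath on the ground ≈ 591·tan(17.9°) = 191 km = 1.71° of latitude.
Maximum observable latitude ≈ 34.9 + 1.71 = 36.6°.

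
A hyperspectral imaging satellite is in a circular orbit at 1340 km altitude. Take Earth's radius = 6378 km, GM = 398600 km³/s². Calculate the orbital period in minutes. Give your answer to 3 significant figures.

112 min

Semi-major axis a = 6378 + 1340 = 7718 km. Period T = 2π√(a³/μ) = 2π√(7718³/398600) = 6747.9 s = 112.46 min.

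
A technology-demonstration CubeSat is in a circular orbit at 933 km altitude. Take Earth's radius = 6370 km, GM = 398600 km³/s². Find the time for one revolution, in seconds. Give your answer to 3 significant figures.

6210 seconds

Semi-major axis a = 6370 + 933 = 7303 km. Period T = 2π√(a³/μ) = 2π√(7303³/398600) = 6211.0 s = 103.52 min.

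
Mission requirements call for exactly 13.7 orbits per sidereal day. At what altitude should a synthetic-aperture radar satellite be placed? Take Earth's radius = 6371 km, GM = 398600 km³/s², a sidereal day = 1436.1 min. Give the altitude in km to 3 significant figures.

993 km

Required period T = 86166 / 13.7 = 6289.5 s.
From T = 2π√(a³/μ): a = (μ T²/4π²)^(1/3) = (398600 × 6289.5² / 4π²)^(1/3) = 7364 km.
Altitude h = a − R = 7364 − 6371 = 993 km.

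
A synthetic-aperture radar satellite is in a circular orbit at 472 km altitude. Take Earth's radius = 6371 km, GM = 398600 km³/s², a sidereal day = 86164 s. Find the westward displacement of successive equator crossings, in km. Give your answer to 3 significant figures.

Semi-major axis a = 6371 + 472 = 6843 km. Period T = 2π√(a³/μ) = 2π√(6843³/398600) = 5633.5 s = 93.89 min.
During one orbit Earth rotates (5633.5 / 86164) × 360° = 23.54°.
At the equator that is 23.54° × (2π·6371/360) km/° = 23.54 × 111.2 = 2617 km.

2620 km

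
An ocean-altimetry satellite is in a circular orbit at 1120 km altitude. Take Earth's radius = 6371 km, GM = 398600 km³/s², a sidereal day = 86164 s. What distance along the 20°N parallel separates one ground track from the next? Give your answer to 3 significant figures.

Semi-major axis a = 6371 + 1120 = 7491 km. Period T = 2π√(a³/μ) = 2π√(7491³/398600) = 6452.4 s = 107.54 min.
Node shift per orbit = (6452.4/86164) × 360° = 26.96°.
Equatorial spacing = 26.96 × 111.2 km/° = 2998 km.
At 20° latitude, spacing = 2998 × cos(20°) = 2817 km.

2820 km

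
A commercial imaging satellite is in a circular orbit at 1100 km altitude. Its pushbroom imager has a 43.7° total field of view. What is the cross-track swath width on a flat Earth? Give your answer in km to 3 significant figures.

Half-angle = 43.7°/2 = 21.85°.
Swath width ≈ 2h·tan(θ/2) = 2 × 1100 × tan(21.85°) = 882.2 km.

882 km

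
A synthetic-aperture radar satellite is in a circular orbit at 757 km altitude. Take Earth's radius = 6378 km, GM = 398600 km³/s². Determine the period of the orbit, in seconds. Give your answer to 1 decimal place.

Semi-major axis a = 6378 + 757 = 7135 km. Period T = 2π√(a³/μ) = 2π√(7135³/398600) = 5997.9 s = 99.97 min.

5997.9 seconds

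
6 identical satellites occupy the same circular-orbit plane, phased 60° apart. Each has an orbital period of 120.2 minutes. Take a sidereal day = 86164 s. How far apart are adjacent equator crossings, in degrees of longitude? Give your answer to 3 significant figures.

T = 120.2 min = 7212.0 s.
Single-satellite node shift = (7212.0/86164) × 360° = 30.13°.
With 6 satellites evenly phased, successive equator crossings are 30.13/6 = 5.022° apart.

5.02°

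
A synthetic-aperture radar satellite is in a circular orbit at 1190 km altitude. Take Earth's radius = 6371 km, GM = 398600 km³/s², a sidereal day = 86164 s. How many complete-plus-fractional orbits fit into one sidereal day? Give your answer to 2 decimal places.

Semi-major axis a = 6371 + 1190 = 7561 km. Period T = 2π√(a³/μ) = 2π√(7561³/398600) = 6543.0 s = 109.05 min.
Orbits per sidereal day = 86164 / 6543.0 = 13.169.

13.17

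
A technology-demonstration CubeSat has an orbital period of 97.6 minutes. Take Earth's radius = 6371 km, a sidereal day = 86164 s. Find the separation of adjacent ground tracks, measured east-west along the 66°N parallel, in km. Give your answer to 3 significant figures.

T = 97.6 min = 5856.0 s.
Node shift per orbit = (5856.0/86164) × 360° = 24.47°.
Equatorial spacing = 24.47 × 111.2 km/° = 2721 km.
At 66° latitude, spacing = 2721 × cos(66°) = 1107 km.

1110 km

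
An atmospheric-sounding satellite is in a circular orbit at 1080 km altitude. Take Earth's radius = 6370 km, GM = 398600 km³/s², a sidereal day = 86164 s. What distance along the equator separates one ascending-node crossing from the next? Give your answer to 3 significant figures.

Semi-major axis a = 6370 + 1080 = 7450 km. Period T = 2π√(a³/μ) = 2π√(7450³/398600) = 6399.5 s = 106.66 min.
During one orbit Earth rotates (6399.5 / 86164) × 360° = 26.74°.
At the equator that is 26.74° × (2π·6370/360) km/° = 26.74 × 111.2 = 2973 km.

2970 km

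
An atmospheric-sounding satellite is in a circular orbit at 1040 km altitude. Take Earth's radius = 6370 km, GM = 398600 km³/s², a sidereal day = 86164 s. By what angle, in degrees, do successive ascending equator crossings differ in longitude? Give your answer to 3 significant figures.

26.5°

Semi-major axis a = 6370 + 1040 = 7410 km. Period T = 2π√(a³/μ) = 2π√(7410³/398600) = 6348.0 s = 105.80 min.
During one orbit Earth rotates (6348.0 / 86164) × 360° = 26.52°.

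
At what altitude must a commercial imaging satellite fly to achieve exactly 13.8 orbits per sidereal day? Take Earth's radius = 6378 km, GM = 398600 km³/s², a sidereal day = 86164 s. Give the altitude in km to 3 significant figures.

951 km

Required period T = 86164 / 13.8 = 6243.8 s.
From T = 2π√(a³/μ): a = (μ T²/4π²)^(1/3) = (398600 × 6243.8² / 4π²)^(1/3) = 7329 km.
Altitude h = a − R = 7329 − 6378 = 951 km.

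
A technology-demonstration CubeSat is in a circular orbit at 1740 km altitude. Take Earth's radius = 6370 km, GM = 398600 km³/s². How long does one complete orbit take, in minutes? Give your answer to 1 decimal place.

121.1 min

Semi-major axis a = 6370 + 1740 = 8110 km. Period T = 2π√(a³/μ) = 2π√(8110³/398600) = 7268.5 s = 121.14 min.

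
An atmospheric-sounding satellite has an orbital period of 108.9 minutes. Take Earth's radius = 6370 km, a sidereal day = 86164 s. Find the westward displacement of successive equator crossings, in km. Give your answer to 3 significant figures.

T = 108.9 min = 6534.0 s.
During one orbit Earth rotates (6534.0 / 86164) × 360° = 27.30°.
At the equator that is 27.30° × (2π·6370/360) km/° = 27.30 × 111.2 = 3035 km.

3040 km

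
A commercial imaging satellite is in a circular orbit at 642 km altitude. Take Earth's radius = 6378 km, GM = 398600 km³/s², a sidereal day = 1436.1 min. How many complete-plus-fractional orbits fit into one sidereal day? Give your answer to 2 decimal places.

Semi-major axis a = 6378 + 642 = 7020 km. Period T = 2π√(a³/μ) = 2π√(7020³/398600) = 5853.5 s = 97.56 min.
Orbits per sidereal day = 86166 / 5853.5 = 14.720.

14.72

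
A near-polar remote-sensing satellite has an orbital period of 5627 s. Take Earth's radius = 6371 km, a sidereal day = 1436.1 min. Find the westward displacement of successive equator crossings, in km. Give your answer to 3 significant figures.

2610 km

During one orbit Earth rotates (5627.0 / 86166) × 360° = 23.51°.
At the equator that is 23.51° × (2π·6371/360) km/° = 23.51 × 111.2 = 2614 km.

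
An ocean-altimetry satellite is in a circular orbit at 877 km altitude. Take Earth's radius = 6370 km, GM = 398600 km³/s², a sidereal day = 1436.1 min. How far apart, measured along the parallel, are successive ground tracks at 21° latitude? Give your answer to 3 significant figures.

2660 km

Semi-major axis a = 6370 + 877 = 7247 km. Period T = 2π√(a³/μ) = 2π√(7247³/398600) = 6139.7 s = 102.33 min.
Node shift per orbit = (6139.7/86166) × 360° = 25.65°.
Equatorial spacing = 25.65 × 111.2 km/° = 2852 km.
At 21° latitude, spacing = 2852 × cos(21°) = 2662 km.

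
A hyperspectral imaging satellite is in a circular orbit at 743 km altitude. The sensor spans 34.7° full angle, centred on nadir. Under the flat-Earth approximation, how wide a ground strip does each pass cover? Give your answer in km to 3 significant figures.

464 km

Half-angle = 34.7°/2 = 17.35°.
Swath width ≈ 2h·tan(θ/2) = 2 × 743 × tan(17.35°) = 464.3 km.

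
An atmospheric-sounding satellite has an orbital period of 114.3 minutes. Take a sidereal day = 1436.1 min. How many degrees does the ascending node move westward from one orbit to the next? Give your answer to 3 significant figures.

28.7°

T = 114.3 min = 6858.0 s.
During one orbit Earth rotates (6858.0 / 86166) × 360° = 28.65°.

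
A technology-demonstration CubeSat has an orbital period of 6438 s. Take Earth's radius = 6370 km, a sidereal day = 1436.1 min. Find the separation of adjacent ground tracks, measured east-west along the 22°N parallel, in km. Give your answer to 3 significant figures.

Node shift per orbit = (6438.0/86166) × 360° = 26.90°.
Equatorial spacing = 26.90 × 111.2 km/° = 2990 km.
At 22° latitude, spacing = 2990 × cos(22°) = 2773 km.

2770 km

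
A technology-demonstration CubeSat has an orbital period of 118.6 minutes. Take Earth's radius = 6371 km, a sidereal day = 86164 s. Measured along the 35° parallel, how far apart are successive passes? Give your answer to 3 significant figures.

2710 km

T = 118.6 min = 7116.0 s.
Node shift per orbit = (7116.0/86164) × 360° = 29.73°.
Equatorial spacing = 29.73 × 111.2 km/° = 3306 km.
At 35° latitude, spacing = 3306 × cos(35°) = 2708 km.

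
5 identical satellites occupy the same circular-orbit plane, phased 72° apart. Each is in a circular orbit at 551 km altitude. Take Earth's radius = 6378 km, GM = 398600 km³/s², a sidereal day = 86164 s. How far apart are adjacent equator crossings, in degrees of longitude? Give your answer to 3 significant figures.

4.80°

Semi-major axis a = 6378 + 551 = 6929 km. Period T = 2π√(a³/μ) = 2π√(6929³/398600) = 5740.1 s = 95.67 min.
Single-satellite node shift = (5740.1/86164) × 360° = 23.98°.
With 5 satellites evenly phased, successive equator crossings are 23.98/5 = 4.796° apart.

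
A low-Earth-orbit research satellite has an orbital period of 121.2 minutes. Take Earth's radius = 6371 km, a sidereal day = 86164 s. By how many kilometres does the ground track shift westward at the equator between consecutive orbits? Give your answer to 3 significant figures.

T = 121.2 min = 7272.0 s.
During one orbit Earth rotates (7272.0 / 86164) × 360° = 30.38°.
At the equator that is 30.38° × (2π·6371/360) km/° = 30.38 × 111.2 = 3378 km.

3380 km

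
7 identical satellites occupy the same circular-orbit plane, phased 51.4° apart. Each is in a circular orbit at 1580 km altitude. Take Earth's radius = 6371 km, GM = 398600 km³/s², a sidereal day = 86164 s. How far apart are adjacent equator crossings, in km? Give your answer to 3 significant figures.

468 km

Semi-major axis a = 6371 + 1580 = 7951 km. Period T = 2π√(a³/μ) = 2π√(7951³/398600) = 7055.8 s = 117.60 min.
Single-satellite node shift = (7055.8/86164) × 360° = 29.48°.
With 7 satellites evenly phased, successive equator crossings are 29.48/7 = 4.211° apart.
That is 4.211 × 111.2 = 468 km at the equator.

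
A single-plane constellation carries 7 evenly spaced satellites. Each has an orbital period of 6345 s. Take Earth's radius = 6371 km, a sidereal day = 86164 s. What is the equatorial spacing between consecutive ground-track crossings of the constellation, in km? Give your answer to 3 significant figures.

Single-satellite node shift = (6345.0/86164) × 360° = 26.51°.
With 7 satellites evenly phased, successive equator crossings are 26.51/7 = 3.787° apart.
That is 3.787 × 111.2 = 421 km at the equator.

421 km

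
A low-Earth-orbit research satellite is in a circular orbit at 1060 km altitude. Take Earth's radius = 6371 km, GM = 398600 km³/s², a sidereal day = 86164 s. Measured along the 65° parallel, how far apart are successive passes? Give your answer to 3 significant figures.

Semi-major axis a = 6371 + 1060 = 7431 km. Period T = 2π√(a³/μ) = 2π√(7431³/398600) = 6375.0 s = 106.25 min.
Node shift per orbit = (6375.0/86164) × 360° = 26.64°.
Equatorial spacing = 26.64 × 111.2 km/° = 2962 km.
At 65° latitude, spacing = 2962 × cos(65°) = 1252 km.

1250 km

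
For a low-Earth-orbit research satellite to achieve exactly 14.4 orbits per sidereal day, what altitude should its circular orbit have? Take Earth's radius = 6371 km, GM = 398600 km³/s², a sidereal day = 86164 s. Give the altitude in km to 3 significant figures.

Required period T = 86164 / 14.4 = 5983.6 s.
From T = 2π√(a³/μ): a = (μ T²/4π²)^(1/3) = (398600 × 5983.6² / 4π²)^(1/3) = 7124 km.
Altitude h = a − R = 7124 − 6371 = 753 km.

753 km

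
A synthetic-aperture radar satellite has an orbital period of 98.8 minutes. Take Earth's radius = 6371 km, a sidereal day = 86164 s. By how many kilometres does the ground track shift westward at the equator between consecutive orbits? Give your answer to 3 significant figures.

T = 98.8 min = 5928.0 s.
During one orbit Earth rotates (5928.0 / 86164) × 360° = 24.77°.
At the equator that is 24.77° × (2π·6371/360) km/° = 24.77 × 111.2 = 2754 km.

2750 km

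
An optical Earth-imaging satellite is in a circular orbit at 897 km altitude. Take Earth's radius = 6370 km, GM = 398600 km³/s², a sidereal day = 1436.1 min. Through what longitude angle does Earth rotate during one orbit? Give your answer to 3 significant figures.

25.8°

Semi-major axis a = 6370 + 897 = 7267 km. Period T = 2π√(a³/μ) = 2π√(7267³/398600) = 6165.2 s = 102.75 min.
During one orbit Earth rotates (6165.2 / 86166) × 360° = 25.76°.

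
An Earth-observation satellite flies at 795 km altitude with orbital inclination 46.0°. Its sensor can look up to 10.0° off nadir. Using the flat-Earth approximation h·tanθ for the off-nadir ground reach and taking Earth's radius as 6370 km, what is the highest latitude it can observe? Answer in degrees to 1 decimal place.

47.3°

For a prograde orbit the ground track reaches latitude ±i = ±46.0°.
Sensor half-swath on the ground ≈ 795·tan(10.0°) = 140 km = 1.26° of latitude.
Maximum observable latitude ≈ 46.0 + 1.26 = 47.3°.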